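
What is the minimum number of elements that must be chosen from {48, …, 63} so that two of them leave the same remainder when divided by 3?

Group the integers by remainder mod 3; there are 3 residue classes, each nonempty in this range.
Choosing one from each class (3 integers) avoids any shared remainder.
One more choice must repeat a class, so two differ by a multiple of 3. Hence 3 + 1 = 4.

4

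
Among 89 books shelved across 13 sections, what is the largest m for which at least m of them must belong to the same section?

7

The 89 books fall into 13 sections.
If each of the 13 sections held at most 6, the total would be at most 13 × 6 = 78 < 89, a contradiction.
So at least one holds ⌈89/13⌉ = 7.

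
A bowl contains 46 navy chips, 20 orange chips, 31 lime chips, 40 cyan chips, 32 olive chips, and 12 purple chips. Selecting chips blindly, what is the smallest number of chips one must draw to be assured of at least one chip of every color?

The hardest color to obtain is purple: we could draw every other chip first — 181 − 12 = 169 chips — without a single purple one.
The next draw must be purple, so 169 + 1 = 170.

170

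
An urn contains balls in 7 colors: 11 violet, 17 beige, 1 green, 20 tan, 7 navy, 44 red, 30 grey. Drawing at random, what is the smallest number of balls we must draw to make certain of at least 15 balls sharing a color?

76

Treat the 7 colors as pigeonholes.
In the worst case we take at most 14 of each color, but all 11 violet, all 1 green, and all 7 navy (fewer than 14), giving 11 + 14 + 1 + 14 + 7 + 14 + 14 = 75.
One more ball then forces some color to 15, so 75 + 1 = 76.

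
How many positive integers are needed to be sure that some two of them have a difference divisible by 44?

45

Two integers differ by a multiple of 44 exactly when they share a remainder mod 44.
There are 44 residue classes mod 44, so 44 integers can all lie in distinct classes.
One more integer must repeat a residue, giving a difference divisible by 44. So n = 44 + 1 = 45.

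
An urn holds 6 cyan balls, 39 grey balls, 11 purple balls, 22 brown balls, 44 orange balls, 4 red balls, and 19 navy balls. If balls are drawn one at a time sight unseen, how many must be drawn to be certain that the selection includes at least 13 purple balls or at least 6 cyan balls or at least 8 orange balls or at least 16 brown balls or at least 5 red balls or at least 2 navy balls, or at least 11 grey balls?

54

Each of the 7 colors has its own threshold; avoid all of them simultaneously.
The worst case stops just short of every target: 5 cyan, 10 grey, all 11 purple, 15 brown, 7 orange, 4 red, 1 navy — 5 + 10 + 11 + 15 + 7 + 4 + 1 = 53 balls.
One more ball must push some color to its target, so 53 + 1 = 54.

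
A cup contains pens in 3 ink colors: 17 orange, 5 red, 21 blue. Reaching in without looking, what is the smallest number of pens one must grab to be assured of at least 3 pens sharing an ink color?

7

The worst case takes 2 pens of each ink color without reaching 3 of any: 3 × 2 = 6.
The next pen must bring some ink color to 3, so 6 + 1 = 7.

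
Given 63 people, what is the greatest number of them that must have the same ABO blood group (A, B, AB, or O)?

There are 4 ABO blood groups, which serve as the pigeonholes.
If each of the 4 ABO blood groups held at most 15, the total would be at most 4 × 15 = 60 < 63, a contradiction.
So at least one holds ⌈63/4⌉ = 16.

16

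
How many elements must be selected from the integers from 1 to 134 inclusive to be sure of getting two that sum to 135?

Partition {1, …, 134} into 67 pairs: {1,134}, {2,133}, …, {67,68}.
Choosing 67 integers — say the integers 1 through 67 — takes one from each pair and avoids the property.
Choosing 68 forces two into the same pair by pigeonhole, and those sum to 135. So 68.

68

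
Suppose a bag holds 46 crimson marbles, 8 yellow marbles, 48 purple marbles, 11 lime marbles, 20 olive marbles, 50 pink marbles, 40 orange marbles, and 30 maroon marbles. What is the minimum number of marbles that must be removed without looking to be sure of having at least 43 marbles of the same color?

236

In the worst case we take at most 42 of each color, but all 8 yellow, all 11 lime, all 20 olive, all 40 orange, and all 30 maroon (fewer than 42), giving 42 + 8 + 42 + 11 + 20 + 42 + 40 + 30 = 235.
One more marble then forces some color to 43, so 235 + 1 = 236.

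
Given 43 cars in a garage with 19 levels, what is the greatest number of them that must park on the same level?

If each of the 19 levels held at most 2, the total would be at most 19 × 2 = 38 < 43, a contradiction.
So at least one holds ⌈43/19⌉ = 3.

3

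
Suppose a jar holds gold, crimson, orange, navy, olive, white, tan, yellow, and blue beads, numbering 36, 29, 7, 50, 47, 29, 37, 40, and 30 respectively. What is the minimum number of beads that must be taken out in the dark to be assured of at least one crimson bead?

277

The worst case draws every non-crimson bead first: 36 + 7 + 50 + 47 + 29 + 37 + 40 + 30 = 276.
The next draw is then forced to be crimson, giving 276 + 1 = 277.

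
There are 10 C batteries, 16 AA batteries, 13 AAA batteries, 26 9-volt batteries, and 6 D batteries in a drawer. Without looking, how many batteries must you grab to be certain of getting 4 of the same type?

16

Treat the 5 types as pigeonholes.
The worst case takes 3 batteries of each type without reaching 4 of any: 5 × 3 = 15.
The next battery must bring some type to 4, so 15 + 1 = 16.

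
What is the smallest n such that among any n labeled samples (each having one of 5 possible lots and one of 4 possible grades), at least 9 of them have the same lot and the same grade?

161

There are 5 × 4 = 20 (lot, grade) combinations acting as pigeonholes.
With 20 × 8 = 160 labeled samples we could place exactly 8 in each, with no (lot, grade) pair reaching 9.
One more forces some (lot, grade) pair to hold 9, so 160 + 1 = 161.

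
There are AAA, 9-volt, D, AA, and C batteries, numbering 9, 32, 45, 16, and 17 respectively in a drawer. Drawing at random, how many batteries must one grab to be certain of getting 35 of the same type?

In the worst case we take at most 34 of each type, but all 9 AAA, all 32 9-volt, all 16 AA, and all 17 C (fewer than 34), giving 9 + 32 + 34 + 16 + 17 = 108.
One more battery then forces some type to 35, so 108 + 1 = 109.

109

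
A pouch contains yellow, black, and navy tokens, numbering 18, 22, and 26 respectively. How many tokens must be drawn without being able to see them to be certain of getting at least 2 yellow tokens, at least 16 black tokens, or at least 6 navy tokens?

The worst case stops just short of every target: 1 yellow, 15 black, 5 navy — 1 + 15 + 5 = 21 tokens.
One more token must push some color to its target, so 21 + 1 = 22.

22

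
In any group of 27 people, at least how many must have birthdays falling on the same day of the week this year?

There are 7 days of the week, which serve as the pigeonholes.
If each of the 7 days of the week held at most 3, the total would be at most 7 × 3 = 21 < 27, a contradiction.
So at least one holds ⌈27/7⌉ = 4.

4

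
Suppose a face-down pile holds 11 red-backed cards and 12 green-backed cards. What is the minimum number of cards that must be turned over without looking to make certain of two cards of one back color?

3

The worst case takes 1 card of each back color without reaching 2 of any: 2 × 1 = 2.
The next card must bring some back color to 2, so 2 + 1 = 3.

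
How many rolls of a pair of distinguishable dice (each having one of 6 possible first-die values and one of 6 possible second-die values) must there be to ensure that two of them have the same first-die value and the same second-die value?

37

There are 6 × 6 = 36 (first-die value, second-die value) combinations acting as pigeonholes.
With 36 rolls of a pair of distinguishable dice we could place one in each, avoiding any repeat.
One more forces some (first-die value, second-die value) pair to hold 2, so 36 + 1 = 37.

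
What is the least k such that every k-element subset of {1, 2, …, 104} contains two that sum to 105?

53

Partition {1, …, 104} into 52 pairs: {1,104}, {2,103}, …, {52,53}.
Choosing 52 integers — say the integers 1 through 52 — takes one from each pair and avoids the property.
Choosing 53 forces two into the same pair by pigeonhole, and those sum to 105. So 53.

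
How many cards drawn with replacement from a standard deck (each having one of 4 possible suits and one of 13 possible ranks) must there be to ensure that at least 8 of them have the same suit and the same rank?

365

There are 4 × 13 = 52 (suit, rank) combinations acting as pigeonholes.
With 52 × 7 = 364 cards drawn with replacement from a standard deck we could place exactly 7 in each, with no (suit, rank) pair reaching 8.
One more forces some (suit, rank) pair to hold 8, so 364 + 1 = 365.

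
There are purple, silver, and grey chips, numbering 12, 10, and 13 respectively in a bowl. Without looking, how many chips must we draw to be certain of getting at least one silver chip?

The worst case draws every non-silver chip first: 12 + 13 = 25.
The next draw is then forced to be silver, giving 25 + 1 = 26.

26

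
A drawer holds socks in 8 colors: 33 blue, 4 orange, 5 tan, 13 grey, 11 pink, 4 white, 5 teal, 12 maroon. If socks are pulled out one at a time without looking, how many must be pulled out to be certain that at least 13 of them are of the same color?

66

Treat the 8 colors as pigeonholes.
In the worst case we take at most 12 of each color, but all 4 orange, all 5 tan, all 11 pink, all 4 white, and all 5 teal (fewer than 12), giving 12 + 4 + 5 + 12 + 11 + 4 + 5 + 12 = 65.
One more sock then forces some color to 13, so 65 + 1 = 66.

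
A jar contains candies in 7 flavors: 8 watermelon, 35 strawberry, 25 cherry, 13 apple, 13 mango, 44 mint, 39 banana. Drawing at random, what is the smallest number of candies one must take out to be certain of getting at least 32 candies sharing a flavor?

153

Treat the 7 flavors as pigeonholes.
In the worst case we take at most 31 of each flavor, but all 8 watermelon, all 25 cherry, all 13 apple, and all 13 mango (fewer than 31), giving 8 + 31 + 25 + 13 + 13 + 31 + 31 = 152.
One more candy then forces some flavor to 32, so 152 + 1 = 153.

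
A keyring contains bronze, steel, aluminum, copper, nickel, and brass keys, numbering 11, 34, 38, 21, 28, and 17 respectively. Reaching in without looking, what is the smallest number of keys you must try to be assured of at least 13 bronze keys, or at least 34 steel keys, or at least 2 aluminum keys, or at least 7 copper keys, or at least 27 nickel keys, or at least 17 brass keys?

The worst case stops just short of every target: all 11 bronze, 33 steel, 1 aluminum, 6 copper, 26 nickel, 16 brass — 11 + 33 + 1 + 6 + 26 + 16 = 93 keys.
One more key must push some type to its target, so 93 + 1 = 94.

94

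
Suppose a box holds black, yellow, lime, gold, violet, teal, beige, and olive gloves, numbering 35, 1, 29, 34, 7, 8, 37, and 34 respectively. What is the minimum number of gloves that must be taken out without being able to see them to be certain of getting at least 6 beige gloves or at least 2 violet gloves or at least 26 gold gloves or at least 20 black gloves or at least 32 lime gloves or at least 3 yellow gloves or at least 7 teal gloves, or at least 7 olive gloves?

93

Each of the 8 colors has its own threshold; avoid all of them simultaneously.
The worst case stops just short of every target: 19 black, all 1 yellow, all 29 lime, 25 gold, 1 violet, 6 teal, 5 beige, 6 olive — 19 + 1 + 29 + 25 + 1 + 6 + 5 + 6 = 92 gloves.
One more glove must push some color to its target, so 92 + 1 = 93.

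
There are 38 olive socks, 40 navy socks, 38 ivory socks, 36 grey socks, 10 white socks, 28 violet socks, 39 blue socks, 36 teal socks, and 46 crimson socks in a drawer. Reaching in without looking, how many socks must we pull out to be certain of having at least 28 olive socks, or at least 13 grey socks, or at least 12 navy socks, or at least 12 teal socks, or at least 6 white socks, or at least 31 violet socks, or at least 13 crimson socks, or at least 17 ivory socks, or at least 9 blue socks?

The worst case stops just short of every target: 27 olive, 11 navy, 16 ivory, 12 grey, 5 white, all 28 violet, 8 blue, 11 teal, 12 crimson — 27 + 11 + 16 + 12 + 5 + 28 + 8 + 11 + 12 = 130 socks.
One more sock must push some color to its target, so 130 + 1 = 131.

131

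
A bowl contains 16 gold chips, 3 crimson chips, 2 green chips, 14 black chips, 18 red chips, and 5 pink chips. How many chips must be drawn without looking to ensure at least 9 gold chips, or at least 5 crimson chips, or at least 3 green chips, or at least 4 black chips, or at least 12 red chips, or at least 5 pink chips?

32

The worst case stops just short of every target: 8 gold, all 3 crimson, 2 green, 3 black, 11 red, 4 pink — 8 + 3 + 2 + 3 + 11 + 4 = 31 chips.
One more chip must push some color to its target, so 31 + 1 = 32.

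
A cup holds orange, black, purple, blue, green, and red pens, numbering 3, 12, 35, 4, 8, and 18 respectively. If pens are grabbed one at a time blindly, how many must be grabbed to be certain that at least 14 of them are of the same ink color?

54

In the worst case we take at most 13 of each ink color, but all 3 orange, all 12 black, all 4 blue, and all 8 green (fewer than 13), giving 3 + 12 + 13 + 4 + 8 + 13 = 53.
One more pen then forces some ink color to 14, so 53 + 1 = 54.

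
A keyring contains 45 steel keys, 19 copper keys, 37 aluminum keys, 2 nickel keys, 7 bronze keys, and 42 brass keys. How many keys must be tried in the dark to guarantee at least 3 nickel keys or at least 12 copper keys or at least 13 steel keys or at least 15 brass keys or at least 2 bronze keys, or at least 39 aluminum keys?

The worst case stops just short of every target: 12 steel, 11 copper, all 37 aluminum, 2 nickel, 1 bronze, 14 brass — 12 + 11 + 37 + 2 + 1 + 14 = 77 keys.
One more key must push some type to its target, so 77 + 1 = 78.

78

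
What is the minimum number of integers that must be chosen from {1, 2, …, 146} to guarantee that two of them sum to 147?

74

Partition {1, …, 146} into 73 pairs: {1,146}, {2,145}, …, {73,74}.
Choosing 73 integers — say the integers 1 through 73 — takes one from each pair and avoids the property.
Choosing 74 forces two into the same pair by pigeonhole, and those sum to 147. So 74.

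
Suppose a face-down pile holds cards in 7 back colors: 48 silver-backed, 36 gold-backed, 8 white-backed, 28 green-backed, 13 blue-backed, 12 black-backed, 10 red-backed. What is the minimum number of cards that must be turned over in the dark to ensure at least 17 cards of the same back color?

In the worst case we take at most 16 of each back color, but all 8 white-backed, all 13 blue-backed, all 12 black-backed, and all 10 red-backed (fewer than 16), giving 16 + 16 + 8 + 16 + 13 + 12 + 10 = 91.
One more card then forces some back color to 17, so 91 + 1 = 92.

92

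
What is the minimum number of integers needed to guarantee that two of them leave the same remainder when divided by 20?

21

There are 20 residue classes modulo 20 acting as pigeonholes.
With 20 integers we could place one in each, avoiding any repeat.
One more forces some class to hold 2, so 20 + 1 = 21.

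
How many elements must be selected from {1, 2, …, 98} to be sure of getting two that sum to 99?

50

Partition {1, …, 98} into 49 pairs: {1,98}, {2,97}, …, {49,50}.
Choosing 49 integers — say the integers 1 through 49 — takes one from each pair and avoids the property.
Choosing 50 forces two into the same pair by pigeonhole, and those sum to 99. So 50.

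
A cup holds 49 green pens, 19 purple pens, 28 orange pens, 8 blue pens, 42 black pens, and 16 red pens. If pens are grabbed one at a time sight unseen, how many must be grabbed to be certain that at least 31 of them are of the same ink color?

132

In the worst case we take at most 30 of each ink color, but all 19 purple, all 28 orange, all 8 blue, and all 16 red (fewer than 30), giving 30 + 19 + 28 + 8 + 30 + 16 = 131.
One more pen then forces some ink color to 31, so 131 + 1 = 132.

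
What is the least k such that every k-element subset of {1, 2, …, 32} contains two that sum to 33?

17

Partition {1, …, 32} into 16 pairs: {1,32}, {2,31}, …, {16,17}.
Choosing 16 integers — say the integers 1 through 16 — takes one from each pair and avoids the property.
Choosing 17 forces two into the same pair by pigeonhole, and those sum to 33. So 17.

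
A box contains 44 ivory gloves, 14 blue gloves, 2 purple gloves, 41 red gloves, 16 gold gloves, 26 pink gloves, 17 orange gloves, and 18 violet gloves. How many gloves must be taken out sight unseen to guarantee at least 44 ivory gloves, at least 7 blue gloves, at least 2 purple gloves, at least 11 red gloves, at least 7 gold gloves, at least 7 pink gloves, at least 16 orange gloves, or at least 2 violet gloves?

The worst case stops just short of every target: 43 ivory, 6 blue, 1 purple, 10 red, 6 gold, 6 pink, 15 orange, 1 violet — 43 + 6 + 1 + 10 + 6 + 6 + 15 + 1 = 88 gloves.
One more glove must push some color to its target, so 88 + 1 = 89.

89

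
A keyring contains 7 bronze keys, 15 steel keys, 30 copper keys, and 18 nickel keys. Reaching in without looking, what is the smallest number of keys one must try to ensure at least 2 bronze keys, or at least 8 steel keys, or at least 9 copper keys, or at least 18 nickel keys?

The worst case stops just short of every target: 1 bronze, 7 steel, 8 copper, 17 nickel — 1 + 7 + 8 + 17 = 33 keys.
One more key must push some type to its target, so 33 + 1 = 34.

34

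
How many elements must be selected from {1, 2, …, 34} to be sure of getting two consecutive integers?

Partition {1, …, 34} into 17 pairs: {1,2}, {3,4}, …, {33,34}.
Choosing 17 integers — say the 17 even numbers 2, 4, …, 34 — takes one from each pair and avoids the property.
Choosing 18 forces two into the same pair by pigeonhole, and those are consecutive. So 18.

18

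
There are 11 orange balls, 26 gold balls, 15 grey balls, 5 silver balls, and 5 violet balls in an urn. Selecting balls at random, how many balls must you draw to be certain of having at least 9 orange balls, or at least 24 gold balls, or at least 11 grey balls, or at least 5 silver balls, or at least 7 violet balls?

51

The worst case stops just short of every target: 8 orange, 23 gold, 10 grey, 4 silver, all 5 violet — 8 + 23 + 10 + 4 + 5 = 50 balls.
One more ball must push some color to its target, so 50 + 1 = 51.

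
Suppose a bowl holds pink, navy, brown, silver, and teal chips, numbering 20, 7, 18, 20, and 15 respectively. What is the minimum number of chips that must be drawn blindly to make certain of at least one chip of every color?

74

The hardest color to obtain is navy: we could draw every other chip first — 80 − 7 = 73 chips — without a single navy one.
The next draw must be navy, so 73 + 1 = 74.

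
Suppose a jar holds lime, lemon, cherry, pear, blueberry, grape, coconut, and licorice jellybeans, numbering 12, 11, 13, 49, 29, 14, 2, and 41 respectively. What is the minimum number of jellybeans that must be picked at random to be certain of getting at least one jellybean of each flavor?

170

The hardest flavor to obtain is coconut: we could draw every other jellybean first — 171 − 2 = 169 jellybeans — without a single coconut one.
The next draw must be coconut, so 169 + 1 = 170.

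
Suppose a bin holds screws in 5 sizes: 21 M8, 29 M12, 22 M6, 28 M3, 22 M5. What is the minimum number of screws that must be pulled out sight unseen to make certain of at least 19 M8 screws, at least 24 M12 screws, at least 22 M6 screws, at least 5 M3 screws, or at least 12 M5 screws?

The worst case stops just short of every target: 18 M8, 23 M12, 21 M6, 4 M3, 11 M5 — 18 + 23 + 21 + 4 + 11 = 77 screws.
One more screw must push some size to its target, so 77 + 1 = 78.

78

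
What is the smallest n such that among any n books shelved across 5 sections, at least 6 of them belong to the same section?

26

There are 5 sections acting as pigeonholes.
With 5 × 5 = 25 books we could place exactly 5 in each, with no class reaching 6.
One more forces some class to hold 6, so 25 + 1 = 26.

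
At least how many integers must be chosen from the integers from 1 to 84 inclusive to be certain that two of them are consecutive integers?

Partition {1, …, 84} into 42 pairs: {1,2}, {3,4}, …, {83,84}.
Choosing 42 integers — say the 42 even numbers 2, 4, …, 84 — takes one from each pair and avoids the property.
Choosing 43 forces two into the same pair by pigeonhole, and those are consecutive. So 43.

43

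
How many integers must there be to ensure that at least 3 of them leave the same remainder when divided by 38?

77

There are 38 residue classes modulo 38 acting as pigeonholes.
With 38 × 2 = 76 integers we could place exactly 2 in each, with no class reaching 3.
One more forces some class to hold 3, so 76 + 1 = 77.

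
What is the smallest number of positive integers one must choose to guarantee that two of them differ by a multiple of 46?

47

Use the pigeonhole principle on residue classes: two integers differ by a multiple of 46 exactly when they share a remainder mod 46.
There are 46 residue classes mod 46, so 46 integers can all lie in distinct classes.
One more integer must repeat a residue, giving a difference divisible by 46. So n = 46 + 1 = 47.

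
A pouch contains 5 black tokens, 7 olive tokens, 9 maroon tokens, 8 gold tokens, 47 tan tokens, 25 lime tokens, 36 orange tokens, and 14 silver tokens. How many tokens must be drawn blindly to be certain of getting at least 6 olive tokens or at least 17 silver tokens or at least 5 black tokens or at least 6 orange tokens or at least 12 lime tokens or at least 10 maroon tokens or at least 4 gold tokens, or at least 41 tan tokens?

92

The worst case stops just short of every target: 4 black, 5 olive, 9 maroon, 3 gold, 40 tan, 11 lime, 5 orange, all 14 silver — 4 + 5 + 9 + 3 + 40 + 11 + 5 + 14 = 91 tokens.
One more token must push some color to its target, so 91 + 1 = 92.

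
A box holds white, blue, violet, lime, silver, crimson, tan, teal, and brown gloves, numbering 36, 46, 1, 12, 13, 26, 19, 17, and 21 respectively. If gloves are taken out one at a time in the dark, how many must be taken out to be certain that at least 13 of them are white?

The worst case draws every non-white glove first: 46 + 1 + 12 + 13 + 26 + 19 + 17 + 21 = 155.
The next 13 draws are then forced to be white, giving 155 + 13 = 168.

168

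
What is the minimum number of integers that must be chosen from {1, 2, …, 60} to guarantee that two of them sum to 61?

31

Partition {1, …, 60} into 30 pairs: {1,60}, {2,59}, …, {30,31}.
Choosing 30 integers — say the integers 1 through 30 — takes one from each pair and avoids the property.
Choosing 31 forces two into the same pair by pigeonhole, and those sum to 61. So 31.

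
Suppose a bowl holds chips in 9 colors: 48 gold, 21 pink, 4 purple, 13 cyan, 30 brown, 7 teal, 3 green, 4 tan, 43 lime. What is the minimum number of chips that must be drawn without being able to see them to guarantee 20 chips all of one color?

In the worst case we take at most 19 of each color, but all 4 purple, all 13 cyan, all 7 teal, all 3 green, and all 4 tan (fewer than 19), giving 19 + 19 + 4 + 13 + 19 + 7 + 3 + 4 + 19 = 107.
One more chip then forces some color to 20, so 107 + 1 = 108.

108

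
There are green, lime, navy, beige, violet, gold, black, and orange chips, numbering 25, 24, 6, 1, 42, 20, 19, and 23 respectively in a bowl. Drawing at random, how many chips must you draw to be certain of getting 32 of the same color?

150

In the worst case we take at most 31 of each color, but all 25 green, all 24 lime, all 6 navy, all 1 beige, all 20 gold, all 19 black, and all 23 orange (fewer than 31), giving 25 + 24 + 6 + 1 + 31 + 20 + 19 + 23 = 149.
One more chip then forces some color to 32, so 149 + 1 = 150.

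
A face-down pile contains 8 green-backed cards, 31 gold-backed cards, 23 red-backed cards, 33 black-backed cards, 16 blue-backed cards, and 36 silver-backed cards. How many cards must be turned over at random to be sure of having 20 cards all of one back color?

101

Treat the 6 back colors as pigeonholes.
In the worst case we take at most 19 of each back color, but all 8 green-backed and all 16 blue-backed (fewer than 19), giving 8 + 19 + 19 + 19 + 16 + 19 = 100.
One more card then forces some back color to 20, so 100 + 1 = 101.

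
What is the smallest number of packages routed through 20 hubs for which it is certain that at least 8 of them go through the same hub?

There are 20 hubs acting as pigeonholes.
With 20 × 7 = 140 packages we could place exactly 7 in each, with no class reaching 8.
One more forces some class to hold 8, so 140 + 1 = 141.

141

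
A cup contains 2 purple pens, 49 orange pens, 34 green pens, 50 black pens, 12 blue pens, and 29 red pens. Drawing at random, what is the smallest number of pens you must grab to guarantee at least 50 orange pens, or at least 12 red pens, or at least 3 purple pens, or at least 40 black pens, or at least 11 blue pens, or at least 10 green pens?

Each of the 6 ink colors has its own threshold; avoid all of them simultaneously.
The worst case stops just short of every target: 2 purple, 49 orange, 9 green, 39 black, 10 blue, 11 red — 2 + 49 + 9 + 39 + 10 + 11 = 120 pens.
One more pen must push some ink color to its target, so 120 + 1 = 121.

121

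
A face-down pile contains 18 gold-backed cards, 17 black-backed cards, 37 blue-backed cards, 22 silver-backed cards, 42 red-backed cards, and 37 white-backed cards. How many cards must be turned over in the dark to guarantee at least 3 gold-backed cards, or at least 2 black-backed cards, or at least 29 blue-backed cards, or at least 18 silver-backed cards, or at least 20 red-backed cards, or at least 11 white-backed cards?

The worst case stops just short of every target: 2 gold-backed, 1 black-backed, 28 blue-backed, 17 silver-backed, 19 red-backed, 10 white-backed — 2 + 1 + 28 + 17 + 19 + 10 = 77 cards.
One more card must push some back color to its target, so 77 + 1 = 78.

78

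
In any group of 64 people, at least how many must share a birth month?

6

The 64 people fall into 12 months of the year.
If each of the 12 months of the year held at most 5, the total would be at most 12 × 5 = 60 < 64, a contradiction.
So at least one holds ⌈64/12⌉ = 6.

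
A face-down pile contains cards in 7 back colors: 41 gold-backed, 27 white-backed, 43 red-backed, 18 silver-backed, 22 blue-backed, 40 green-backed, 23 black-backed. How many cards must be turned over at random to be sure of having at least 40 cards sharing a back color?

208

In the worst case we take at most 39 of each back color, but all 27 white-backed, all 18 silver-backed, all 22 blue-backed, and all 23 black-backed (fewer than 39), giving 39 + 27 + 39 + 18 + 22 + 39 + 23 = 207.
One more card then forces some back color to 40, so 207 + 1 = 208.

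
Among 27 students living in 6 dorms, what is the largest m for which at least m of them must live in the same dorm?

5

If each of the 6 dorms held at most 4, the total would be at most 6 × 4 = 24 < 27, a contradiction.
So at least one holds ⌈27/6⌉ = 5.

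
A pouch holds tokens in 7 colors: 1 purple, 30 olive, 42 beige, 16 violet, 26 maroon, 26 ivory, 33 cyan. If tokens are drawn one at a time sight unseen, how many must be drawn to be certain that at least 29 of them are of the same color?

154

In the worst case we take at most 28 of each color, but all 1 purple, all 16 violet, all 26 maroon, and all 26 ivory (fewer than 28), giving 1 + 28 + 28 + 16 + 26 + 26 + 28 = 153.
One more token then forces some color to 29, so 153 + 1 = 154.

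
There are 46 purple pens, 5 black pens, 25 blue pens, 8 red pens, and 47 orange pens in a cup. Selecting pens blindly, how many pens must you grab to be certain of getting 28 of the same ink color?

93

Treat the 5 ink colors as pigeonholes.
In the worst case we take at most 27 of each ink color, but all 5 black, all 25 blue, and all 8 red (fewer than 27), giving 27 + 5 + 25 + 8 + 27 = 92.
One more pen then forces some ink color to 28, so 92 + 1 = 93.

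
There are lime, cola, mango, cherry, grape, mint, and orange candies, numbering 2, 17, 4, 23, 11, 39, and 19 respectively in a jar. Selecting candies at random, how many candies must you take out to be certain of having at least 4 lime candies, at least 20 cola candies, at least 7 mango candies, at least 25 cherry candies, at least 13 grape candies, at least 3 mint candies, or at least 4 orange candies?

63

The worst case stops just short of every target: all 2 lime, all 17 cola, all 4 mango, all 23 cherry, all 11 grape, 2 mint, 3 orange — 2 + 17 + 4 + 23 + 11 + 2 + 3 = 62 candies.
One more candy must push some flavor to its target, so 62 + 1 = 63.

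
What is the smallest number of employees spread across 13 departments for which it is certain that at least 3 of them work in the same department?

27

There are 13 departments acting as pigeonholes.
With 13 × 2 = 26 employees we could place exactly 2 in each, with no class reaching 3.
One more forces some class to hold 3, so 26 + 1 = 27.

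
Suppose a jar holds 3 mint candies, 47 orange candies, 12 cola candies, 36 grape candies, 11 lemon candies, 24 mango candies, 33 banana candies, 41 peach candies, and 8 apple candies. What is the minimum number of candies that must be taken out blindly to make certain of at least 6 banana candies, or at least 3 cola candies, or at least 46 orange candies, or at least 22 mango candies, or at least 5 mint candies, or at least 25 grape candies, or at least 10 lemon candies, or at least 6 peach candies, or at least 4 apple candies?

118

Each of the 9 flavors has its own threshold; avoid all of them simultaneously.
The worst case stops just short of every target: all 3 mint, 45 orange, 2 cola, 24 grape, 9 lemon, 21 mango, 5 banana, 5 peach, 3 apple — 3 + 45 + 2 + 24 + 9 + 21 + 5 + 5 + 3 = 117 candies.
One more candy must push some flavor to its target, so 117 + 1 = 118.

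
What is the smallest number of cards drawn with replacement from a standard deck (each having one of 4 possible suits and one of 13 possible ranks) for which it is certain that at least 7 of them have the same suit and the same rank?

There are 4 × 13 = 52 (suit, rank) combinations acting as pigeonholes.
With 52 × 6 = 312 cards drawn with replacement from a standard deck we could place exactly 6 in each, with no (suit, rank) pair reaching 7.
One more forces some (suit, rank) pair to hold 7, so 312 + 1 = 313.

313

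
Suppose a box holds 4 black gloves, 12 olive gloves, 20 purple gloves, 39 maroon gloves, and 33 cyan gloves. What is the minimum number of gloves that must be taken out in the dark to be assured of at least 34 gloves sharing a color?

In the worst case we take at most 33 of each color, but all 4 black, all 12 olive, and all 20 purple (fewer than 33), giving 4 + 12 + 20 + 33 + 33 = 102.
One more glove then forces some color to 34, so 102 + 1 = 103.

103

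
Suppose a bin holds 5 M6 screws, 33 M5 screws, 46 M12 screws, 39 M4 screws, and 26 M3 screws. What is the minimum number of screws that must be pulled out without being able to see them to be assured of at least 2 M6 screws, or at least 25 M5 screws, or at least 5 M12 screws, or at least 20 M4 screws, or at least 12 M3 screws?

60

Each of the 5 sizes has its own threshold; avoid all of them simultaneously.
The worst case stops just short of every target: 1 M6, 24 M5, 4 M12, 19 M4, 11 M3 — 1 + 24 + 4 + 19 + 11 = 59 screws.
One more screw must push some size to its target, so 59 + 1 = 60.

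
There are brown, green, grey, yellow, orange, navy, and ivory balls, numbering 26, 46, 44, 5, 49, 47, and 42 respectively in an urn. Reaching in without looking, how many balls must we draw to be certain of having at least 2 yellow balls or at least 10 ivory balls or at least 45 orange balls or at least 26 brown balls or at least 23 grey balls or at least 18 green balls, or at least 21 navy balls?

139

Each of the 7 colors has its own threshold; avoid all of them simultaneously.
The worst case stops just short of every target: 25 brown, 17 green, 22 grey, 1 yellow, 44 orange, 20 navy, 9 ivory — 25 + 17 + 22 + 1 + 44 + 20 + 9 = 138 balls.
One more ball must push some color to its target, so 138 + 1 = 139.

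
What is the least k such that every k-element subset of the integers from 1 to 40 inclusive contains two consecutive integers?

Partition {1, …, 40} into 20 pairs: {1,2}, {3,4}, …, {39,40}.
Choosing 20 integers — say the 20 even numbers 2, 4, …, 40 — takes one from each pair and avoids the property.
Choosing 21 forces two into the same pair by pigeonhole, and those are consecutive. So 21.

21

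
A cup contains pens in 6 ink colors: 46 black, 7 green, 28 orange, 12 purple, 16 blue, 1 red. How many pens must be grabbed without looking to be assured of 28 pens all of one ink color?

91

In the worst case we take at most 27 of each ink color, but all 7 green, all 12 purple, all 16 blue, and all 1 red (fewer than 27), giving 27 + 7 + 27 + 12 + 16 + 1 = 90.
One more pen then forces some ink color to 28, so 90 + 1 = 91.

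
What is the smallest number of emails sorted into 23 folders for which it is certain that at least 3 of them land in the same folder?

47

There are 23 folders acting as pigeonholes.
With 23 × 2 = 46 emails we could place exactly 2 in each, with no class reaching 3.
One more forces some class to hold 3, so 46 + 1 = 47.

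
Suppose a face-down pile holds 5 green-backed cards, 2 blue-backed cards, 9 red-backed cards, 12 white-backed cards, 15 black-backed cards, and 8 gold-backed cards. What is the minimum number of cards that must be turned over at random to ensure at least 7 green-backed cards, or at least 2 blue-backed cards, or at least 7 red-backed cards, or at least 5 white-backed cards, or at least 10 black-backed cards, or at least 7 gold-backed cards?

The worst case stops just short of every target: all 5 green-backed, 1 blue-backed, 6 red-backed, 4 white-backed, 9 black-backed, 6 gold-backed — 5 + 1 + 6 + 4 + 9 + 6 = 31 cards.
One more card must push some back color to its target, so 31 + 1 = 32.

32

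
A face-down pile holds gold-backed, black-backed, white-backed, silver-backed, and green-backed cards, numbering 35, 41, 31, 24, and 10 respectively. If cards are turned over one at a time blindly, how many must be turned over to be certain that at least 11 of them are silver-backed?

128

To avoid silver-backed cards as long as possible, exhaust the other 4 back colors first.
The worst case draws every non-silver-backed card first: 35 + 41 + 31 + 10 = 117.
The next 11 draws are then forced to be silver-backed, giving 117 + 11 = 128.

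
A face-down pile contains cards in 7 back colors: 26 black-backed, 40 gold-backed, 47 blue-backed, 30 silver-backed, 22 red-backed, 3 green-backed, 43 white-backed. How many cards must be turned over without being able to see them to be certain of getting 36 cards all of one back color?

In the worst case we take at most 35 of each back color, but all 26 black-backed, all 30 silver-backed, all 22 red-backed, and all 3 green-backed (fewer than 35), giving 26 + 35 + 35 + 30 + 22 + 3 + 35 = 186.
One more card then forces some back color to 36, so 186 + 1 = 187.

187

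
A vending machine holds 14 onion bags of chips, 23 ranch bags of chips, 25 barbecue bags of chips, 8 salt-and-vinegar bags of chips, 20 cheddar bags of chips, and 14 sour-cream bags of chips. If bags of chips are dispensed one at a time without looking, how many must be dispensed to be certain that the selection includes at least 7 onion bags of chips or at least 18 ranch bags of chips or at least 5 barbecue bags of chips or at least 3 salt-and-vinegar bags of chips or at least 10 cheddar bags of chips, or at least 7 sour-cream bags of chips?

Each of the 6 flavors has its own threshold; avoid all of them simultaneously.
The worst case stops just short of every target: 6 onion, 17 ranch, 4 barbecue, 2 salt-and-vinegar, 9 cheddar, 6 sour-cream — 6 + 17 + 4 + 2 + 9 + 6 = 44 bags of chips.
One more bag of chips must push some flavor to its target, so 44 + 1 = 45.

45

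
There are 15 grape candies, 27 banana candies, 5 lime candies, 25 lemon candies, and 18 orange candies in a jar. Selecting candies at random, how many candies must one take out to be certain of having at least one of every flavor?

86

The hardest flavor to obtain is lime: we could draw every other candy first — 90 − 5 = 85 candies — without a single lime one.
The next draw must be lime, so 85 + 1 = 86.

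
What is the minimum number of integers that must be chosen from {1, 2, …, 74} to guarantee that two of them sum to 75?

Partition {1, …, 74} into 37 pairs: {1,74}, {2,73}, …, {37,38}.
Choosing 37 integers — say the integers 1 through 37 — takes one from each pair and avoids the property.
Choosing 38 forces two into the same pair by pigeonhole, and those sum to 75. So 38.

38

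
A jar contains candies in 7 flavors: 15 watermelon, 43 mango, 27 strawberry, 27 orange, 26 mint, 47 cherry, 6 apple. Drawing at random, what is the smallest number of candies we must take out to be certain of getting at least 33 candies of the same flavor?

In the worst case we take at most 32 of each flavor, but all 15 watermelon, all 27 strawberry, all 27 orange, all 26 mint, and all 6 apple (fewer than 32), giving 15 + 32 + 27 + 27 + 26 + 32 + 6 = 165.
One more candy then forces some flavor to 33, so 165 + 1 = 166.

166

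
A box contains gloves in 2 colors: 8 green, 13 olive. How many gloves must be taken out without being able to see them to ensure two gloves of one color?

3

Treat the 2 colors as pigeonholes.
The worst case takes 1 glove of each color without reaching 2 of any: 2 × 1 = 2.
The next glove must bring some color to 2, so 2 + 1 = 3.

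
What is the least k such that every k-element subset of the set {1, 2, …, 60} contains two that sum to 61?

31

Partition {1, …, 60} into 30 pairs: {1,60}, {2,59}, …, {30,31}.
Choosing 30 integers — say the integers 1 through 30 — takes one from each pair and avoids the property.
Choosing 31 forces two into the same pair by pigeonhole, and those sum to 61. So 31.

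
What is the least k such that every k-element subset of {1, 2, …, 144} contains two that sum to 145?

73

Partition {1, …, 144} into 72 pairs: {1,144}, {2,143}, …, {72,73}.
Choosing 72 integers — say the integers 1 through 72 — takes one from each pair and avoids the property.
Choosing 73 forces two into the same pair by pigeonhole, and those sum to 145. So 73.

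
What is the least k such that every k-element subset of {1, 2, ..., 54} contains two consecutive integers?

Partition {1, …, 54} into 27 pairs: {1,2}, {3,4}, …, {53,54}.
Choosing 27 integers — say the 27 even numbers 2, 4, …, 54 — takes one from each pair and avoids the property.
Choosing 28 forces two into the same pair by pigeonhole, and those are consecutive. So 28.

28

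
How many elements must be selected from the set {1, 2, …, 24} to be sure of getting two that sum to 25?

13

Partition {1, …, 24} into 12 pairs: {1,24}, {2,23}, …, {12,13}.
Choosing 12 integers — say the integers 1 through 12 — takes one from each pair and avoids the property.
Choosing 13 forces two into the same pair by pigeonhole, and those sum to 25. So 13.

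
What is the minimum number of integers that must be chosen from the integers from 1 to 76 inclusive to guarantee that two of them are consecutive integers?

39

Partition {1, …, 76} into 38 pairs: {1,2}, {3,4}, …, {75,76}.
Choosing 38 integers — say the 38 even numbers 2, 4, …, 76 — takes one from each pair and avoids the property.
Choosing 39 forces two into the same pair by pigeonhole, and those are consecutive. So 39.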